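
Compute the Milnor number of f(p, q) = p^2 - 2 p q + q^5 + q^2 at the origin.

The Hessian of f at 0 is [[2, -2], [-2, 2]] with rank 1, so corank 1. A Groebner basis of the Jacobian ideal J(f) in C{p,q} is {q^4, p - q}; counting standard monomials gives mu = 4. Corank 1: A-series; mu = 4 gives A_4.

4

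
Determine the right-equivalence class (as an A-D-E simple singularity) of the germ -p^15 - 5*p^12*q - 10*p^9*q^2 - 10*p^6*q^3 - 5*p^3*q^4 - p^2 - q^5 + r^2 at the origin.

The Hessian of f at 0 has rank 2. Corank 1: A-series; mu = 4 gives A_4.

A4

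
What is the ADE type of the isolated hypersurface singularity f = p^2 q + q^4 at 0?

D_{5}

The Hessian of f at 0 has rank 0. Corank 2; j^3 = p^2*q has shape L^2 M (L != M), so D-series; mu = 5 gives D_5.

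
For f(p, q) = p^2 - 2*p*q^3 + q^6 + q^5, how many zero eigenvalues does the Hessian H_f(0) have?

The Hessian at 0 is [[2, 0], [0, 0]] of rank 1; hence corank 1.

1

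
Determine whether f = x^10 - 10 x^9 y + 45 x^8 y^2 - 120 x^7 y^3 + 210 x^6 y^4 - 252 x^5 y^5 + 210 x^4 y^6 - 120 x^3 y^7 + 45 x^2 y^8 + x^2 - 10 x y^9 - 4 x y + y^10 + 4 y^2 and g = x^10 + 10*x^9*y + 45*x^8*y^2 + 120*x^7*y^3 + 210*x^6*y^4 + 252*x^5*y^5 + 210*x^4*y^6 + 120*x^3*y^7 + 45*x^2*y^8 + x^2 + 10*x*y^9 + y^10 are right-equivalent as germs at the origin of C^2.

The Hessian of f at 0 has rank 1. Corank 1: A-series; mu = 9 gives A_9. The Hessian of g at 0 has rank 1. Corank 1: A-series; mu = 9 gives A_9. Both have type A_9, hence right-equivalent.

Yes.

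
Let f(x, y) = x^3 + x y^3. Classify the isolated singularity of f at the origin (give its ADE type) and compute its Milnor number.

Type E7, Milnor number mu = 7.

The Hessian of f at 0 has rank 0. Corank 2; j^3 = x^3 is a perfect cube, so E-series; the 4-jet and mu = 7 give E_7.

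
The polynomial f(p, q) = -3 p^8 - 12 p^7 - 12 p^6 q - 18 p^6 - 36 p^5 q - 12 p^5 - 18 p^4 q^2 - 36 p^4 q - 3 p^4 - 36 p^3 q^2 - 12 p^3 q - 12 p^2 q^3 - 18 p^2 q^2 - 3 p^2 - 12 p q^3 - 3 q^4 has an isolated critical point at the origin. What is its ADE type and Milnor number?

Type A_{3}, Milnor number mu = 3.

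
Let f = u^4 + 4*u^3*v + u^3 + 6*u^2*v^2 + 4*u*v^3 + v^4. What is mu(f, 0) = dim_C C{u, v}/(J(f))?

The Hessian of f at 0 has rank 0. Corank 2; j^3 = u^3 is a perfect cube, so E-series; the 4-jet and mu = 6 give E_6.

6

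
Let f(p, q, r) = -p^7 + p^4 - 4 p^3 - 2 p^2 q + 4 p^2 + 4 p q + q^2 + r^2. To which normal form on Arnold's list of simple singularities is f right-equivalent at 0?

A_6

The Hessian of f at 0 has rank 2. Corank 1: A-series; mu = 6 gives A_6.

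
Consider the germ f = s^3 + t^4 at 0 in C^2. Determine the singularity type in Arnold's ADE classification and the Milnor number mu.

The Hessian of f at 0 has rank 0. Corank 2; j^3 = s^3 is a perfect cube, so E-series; the 4-jet and mu = 6 give E_6.

Type E6, Milnor number mu = 6.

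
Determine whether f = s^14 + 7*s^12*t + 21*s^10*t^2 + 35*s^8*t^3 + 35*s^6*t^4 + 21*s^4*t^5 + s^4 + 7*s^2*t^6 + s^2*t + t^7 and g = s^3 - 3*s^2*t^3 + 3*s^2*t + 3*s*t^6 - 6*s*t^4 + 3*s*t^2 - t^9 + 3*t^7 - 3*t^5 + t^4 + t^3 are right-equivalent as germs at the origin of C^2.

The Hessian of f at 0 has rank 0. Corank 2; j^3 = s^2*t has shape L^2 M (L != M), so D-series; mu = 8 gives D_8. The Hessian of g at 0 has rank 0. Corank 2; j^3 = (s + t)^3 is a perfect cube, so E-series; the 4-jet and mu = 6 give E_6. f is D_8 but g is E_6, hence not right-equivalent.

No.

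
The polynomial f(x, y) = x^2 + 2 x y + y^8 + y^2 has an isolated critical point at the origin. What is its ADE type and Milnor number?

Type A_{7}, Milnor number mu = 7.

The Hessian of f at 0 has rank 1. Corank 1: A-series; mu = 7 gives A_7.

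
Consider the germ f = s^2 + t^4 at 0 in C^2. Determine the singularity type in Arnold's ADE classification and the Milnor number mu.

The Hessian of f at 0 is [[2, 0], [0, 0]] with rank 1, so corank 1. A Groebner basis of the Jacobian ideal J(f) in C{s,t} is {t^3, s}; counting standard monomials gives mu = 3. Corank 1: A-series; mu = 3 gives A_3.

Type A_{3}, Milnor number mu = 3.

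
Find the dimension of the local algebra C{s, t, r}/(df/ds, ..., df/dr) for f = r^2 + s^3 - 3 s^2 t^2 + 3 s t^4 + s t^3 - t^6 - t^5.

The Hessian of f at 0 has rank 1. Corank 2; j^3 = s^3 is a perfect cube, so E-series; the 4-jet and mu = 7 give E_7.

7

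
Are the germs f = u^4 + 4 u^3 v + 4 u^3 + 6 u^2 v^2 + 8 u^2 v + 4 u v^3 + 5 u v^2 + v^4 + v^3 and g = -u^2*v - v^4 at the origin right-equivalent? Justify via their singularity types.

Yes.

The Hessian of f at 0 has rank 0. Corank 2; j^3 = (u + v)*(2*u + v)^2 has shape L^2 M (L != M), so D-series; mu = 5 gives D_5. The Hessian of g at 0 has rank 0. Corank 2; j^3 = -u^2*v has shape L^2 M (L != M), so D-series; mu = 5 gives D_5. Both have type D_5, hence right-equivalent.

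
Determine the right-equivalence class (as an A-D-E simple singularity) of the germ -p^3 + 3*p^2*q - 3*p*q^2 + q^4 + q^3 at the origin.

E_6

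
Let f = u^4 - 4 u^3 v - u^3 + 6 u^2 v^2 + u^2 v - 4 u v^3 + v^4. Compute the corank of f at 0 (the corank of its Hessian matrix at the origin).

Hessian at 0 has rank 0.

2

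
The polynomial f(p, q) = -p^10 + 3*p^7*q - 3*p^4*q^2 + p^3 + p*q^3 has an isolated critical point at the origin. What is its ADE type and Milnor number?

Type E_{7}, Milnor number mu = 7.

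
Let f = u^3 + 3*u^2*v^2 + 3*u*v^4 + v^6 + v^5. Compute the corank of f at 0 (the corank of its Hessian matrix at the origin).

2

Hessian at 0 has rank 0.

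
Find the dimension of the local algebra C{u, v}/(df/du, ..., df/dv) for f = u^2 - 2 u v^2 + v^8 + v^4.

7

The Hessian of f at 0 is [[2, 0], [0, 0]] with rank 1, so corank 1. A Groebner basis of the Jacobian ideal J(f) in C{u,v} is {u^4, u^3*v, -u + v^2}; counting standard monomials gives mu = 7. Corank 1: A-series; mu = 7 gives A_7.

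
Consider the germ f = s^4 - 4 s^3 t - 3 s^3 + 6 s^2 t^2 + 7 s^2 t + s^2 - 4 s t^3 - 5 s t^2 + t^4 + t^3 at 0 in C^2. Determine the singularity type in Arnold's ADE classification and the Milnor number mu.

Type A_2, Milnor number mu = 2.

The Hessian of f at 0 has rank 1. Corank 1: A-series; mu = 2 gives A_2.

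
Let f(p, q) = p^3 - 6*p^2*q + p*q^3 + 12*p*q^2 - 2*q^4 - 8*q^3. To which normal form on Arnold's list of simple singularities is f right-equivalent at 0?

The Hessian of f at 0 is [[0, 0], [0, 0]] with rank 0, so corank 2. A Groebner basis of the Jacobian ideal J(f) in C{p,q} is {p^3 - 6*p^2*q - 48*p^2 + 192*p*q - 192*q^2, 6*p^2 + p*q^2 - 24*p*q + 24*q^2, 3*p^2 - 12*p*q + q^3 + 12*q^2}; counting standard monomials gives mu = 7. Corank 2; j^3 = (p - 2*q)^3 is a perfect cube, so E-series; the 4-jet and mu = 7 give E_7.

E7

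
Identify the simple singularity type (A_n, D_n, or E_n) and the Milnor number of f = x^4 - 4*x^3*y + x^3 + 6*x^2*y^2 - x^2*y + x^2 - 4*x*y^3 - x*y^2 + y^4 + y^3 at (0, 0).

Type A_{2}, Milnor number mu = 2.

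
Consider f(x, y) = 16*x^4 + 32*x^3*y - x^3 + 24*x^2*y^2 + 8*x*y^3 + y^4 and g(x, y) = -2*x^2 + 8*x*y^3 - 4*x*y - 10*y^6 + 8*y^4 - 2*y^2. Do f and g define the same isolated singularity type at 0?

The Hessian of f at 0 is [[0, 0], [0, 0]] with rank 0, so corank 2. A Groebner basis of the Jacobian ideal J(f) in C{x,y} is {y^4, x*y^2 + y^3/6, x^2}; counting standard monomials gives mu = 6. Corank 2; j^3 = -x^3 is a perfect cube, so E-series; the 4-jet and mu = 6 give E_6. The Hessian of g at 0 is [[-4, -4], [-4, -4]] with rank 1, so corank 1. A Groebner basis of the Jacobian ideal J(g) in C{x,y} is {x*y^2 + x/2 + y/2, -x/2 + y^3 - y/2, x^2 + 2*x*y + y^2}; counting standard monomials gives mu = 5. Corank 1: A-series; mu = 5 gives A_5. f is E_6 but g is A_5, hence not right-equivalent.

No.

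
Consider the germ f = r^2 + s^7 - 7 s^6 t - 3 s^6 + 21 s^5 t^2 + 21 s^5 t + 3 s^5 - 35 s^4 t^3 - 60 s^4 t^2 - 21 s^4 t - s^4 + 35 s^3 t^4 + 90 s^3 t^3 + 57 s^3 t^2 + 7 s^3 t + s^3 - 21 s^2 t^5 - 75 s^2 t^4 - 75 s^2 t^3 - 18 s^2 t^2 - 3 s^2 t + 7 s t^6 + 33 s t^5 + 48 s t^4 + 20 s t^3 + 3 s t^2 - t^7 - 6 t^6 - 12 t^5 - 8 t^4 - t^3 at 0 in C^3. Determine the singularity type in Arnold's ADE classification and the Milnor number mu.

The Hessian of f at 0 is [[0, 0, 0], [0, 0, 0], [0, 0, 2]] with rank 1, so corank 2. A Groebner basis of the Jacobian ideal J(f) in C{s,t,r} is {3*s^2 - 6*s*t + t^4 + t^3 + 3*t^2, s^3 - 9*s^2 + 18*s*t - 4*t^3 - 9*t^2, s^2*t - 5*s^2 + 10*s*t - 8*t^3/3 - 5*t^2, -2*s^2 + s*t^2 + 4*s*t - 5*t^3/3 - 2*t^2, r}; counting standard monomials gives mu = 7. Corank 2; j^3 = (s - t)^3 is a perfect cube, so E-series; the 4-jet and mu = 7 give E_7.

Type E_7, Milnor number mu = 7.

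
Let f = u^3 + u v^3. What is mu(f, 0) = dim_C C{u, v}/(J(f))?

7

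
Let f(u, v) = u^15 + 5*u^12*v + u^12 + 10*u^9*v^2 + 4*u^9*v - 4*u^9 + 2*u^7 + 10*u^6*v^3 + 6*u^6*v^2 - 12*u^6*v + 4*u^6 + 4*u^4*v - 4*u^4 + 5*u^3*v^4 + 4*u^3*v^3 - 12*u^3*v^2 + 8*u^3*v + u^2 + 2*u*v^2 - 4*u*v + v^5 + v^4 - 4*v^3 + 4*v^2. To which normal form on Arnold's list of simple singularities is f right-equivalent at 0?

The Hessian of f at 0 has rank 1. Corank 1: A-series; mu = 4 gives A_4.

A_{4}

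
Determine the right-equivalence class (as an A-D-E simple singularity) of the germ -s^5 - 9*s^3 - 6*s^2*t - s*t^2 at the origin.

D_{6}

The Hessian of f at 0 is [[0, 0], [0, 0]] with rank 0, so corank 2. A Groebner basis of the Jacobian ideal J(f) in C{s,t} is {243*s*t/5 + t^4 + 81*t^2/5, s*t^2 + t^3/3, s^2 + s*t/3}; counting standard monomials gives mu = 6. Corank 2; j^3 = -s*(3*s + t)^2 has shape L^2 M (L != M), so D-series; mu = 6 gives D_6.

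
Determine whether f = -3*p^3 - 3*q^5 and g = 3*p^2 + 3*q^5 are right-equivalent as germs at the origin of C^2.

The Hessian of f at 0 has rank 0. Corank 2; j^3 = -3*p^3 is a perfect cube, so E-series; the 5-jet and mu = 8 give E_8. The Hessian of g at 0 has rank 1. Corank 1: A-series; mu = 4 gives A_4. f is E_8 but g is A_4, hence not right-equivalent.

No.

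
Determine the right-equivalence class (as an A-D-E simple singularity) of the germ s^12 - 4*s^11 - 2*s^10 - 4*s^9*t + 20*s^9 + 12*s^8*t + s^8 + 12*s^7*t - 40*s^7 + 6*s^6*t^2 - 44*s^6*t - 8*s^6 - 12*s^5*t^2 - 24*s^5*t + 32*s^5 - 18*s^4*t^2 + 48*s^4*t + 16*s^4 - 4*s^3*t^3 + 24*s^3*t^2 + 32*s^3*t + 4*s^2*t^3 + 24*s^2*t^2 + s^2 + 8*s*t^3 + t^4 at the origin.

The Hessian of f at 0 is [[2, 0], [0, 0]] with rank 1, so corank 1. A Groebner basis of the Jacobian ideal J(f) in C{s,t} is {t^3, s}; counting standard monomials gives mu = 3. Corank 1: A-series; mu = 3 gives A_3.

A_3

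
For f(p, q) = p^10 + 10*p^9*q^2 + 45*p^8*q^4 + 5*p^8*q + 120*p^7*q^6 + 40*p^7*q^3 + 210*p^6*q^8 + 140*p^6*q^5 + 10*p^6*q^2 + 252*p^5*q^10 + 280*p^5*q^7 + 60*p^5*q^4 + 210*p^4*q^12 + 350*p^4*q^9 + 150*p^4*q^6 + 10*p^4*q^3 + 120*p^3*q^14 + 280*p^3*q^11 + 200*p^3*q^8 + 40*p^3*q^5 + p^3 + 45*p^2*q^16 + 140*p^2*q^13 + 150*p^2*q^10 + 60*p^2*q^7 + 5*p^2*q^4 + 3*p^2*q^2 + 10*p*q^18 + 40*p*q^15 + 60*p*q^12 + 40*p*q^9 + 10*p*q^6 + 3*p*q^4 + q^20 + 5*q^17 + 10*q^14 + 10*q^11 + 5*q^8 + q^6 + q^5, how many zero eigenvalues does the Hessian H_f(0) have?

2

Hessian at 0 has rank 0.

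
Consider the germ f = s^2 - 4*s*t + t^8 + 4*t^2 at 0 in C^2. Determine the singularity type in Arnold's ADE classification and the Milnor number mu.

Type A7, Milnor number mu = 7.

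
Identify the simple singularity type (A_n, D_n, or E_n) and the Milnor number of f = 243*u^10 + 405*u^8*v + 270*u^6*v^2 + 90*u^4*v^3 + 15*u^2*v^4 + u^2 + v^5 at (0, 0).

Type A4, Milnor number mu = 4.

The Hessian of f at 0 is [[2, 0], [0, 0]] with rank 1, so corank 1. A Groebner basis of the Jacobian ideal J(f) in C{u,v} is {v^4, u}; counting standard monomials gives mu = 4. Corank 1: A-series; mu = 4 gives A_4.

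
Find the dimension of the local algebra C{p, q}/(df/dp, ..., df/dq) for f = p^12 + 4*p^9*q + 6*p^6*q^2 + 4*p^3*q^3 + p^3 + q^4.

6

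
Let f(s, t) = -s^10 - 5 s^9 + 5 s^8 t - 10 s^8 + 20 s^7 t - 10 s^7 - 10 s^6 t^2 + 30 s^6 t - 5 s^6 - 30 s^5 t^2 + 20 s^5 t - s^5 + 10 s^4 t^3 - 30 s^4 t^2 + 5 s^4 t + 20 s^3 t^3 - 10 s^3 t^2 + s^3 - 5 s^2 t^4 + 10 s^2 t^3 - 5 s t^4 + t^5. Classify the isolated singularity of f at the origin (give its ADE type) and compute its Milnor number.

Type E8, Milnor number mu = 8.

The Hessian of f at 0 has rank 0. Corank 2; j^3 = s^3 is a perfect cube, so E-series; the 5-jet and mu = 8 give E_8.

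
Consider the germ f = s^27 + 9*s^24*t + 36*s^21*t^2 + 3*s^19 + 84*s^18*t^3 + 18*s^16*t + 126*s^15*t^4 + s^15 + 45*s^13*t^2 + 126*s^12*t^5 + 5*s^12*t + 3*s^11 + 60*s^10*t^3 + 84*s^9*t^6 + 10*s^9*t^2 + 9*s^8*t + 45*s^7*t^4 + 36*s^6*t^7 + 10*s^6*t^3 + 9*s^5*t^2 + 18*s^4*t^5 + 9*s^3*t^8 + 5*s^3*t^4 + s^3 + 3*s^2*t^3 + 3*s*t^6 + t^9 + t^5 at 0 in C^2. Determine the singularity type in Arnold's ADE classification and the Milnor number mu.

Type E_8, Milnor number mu = 8.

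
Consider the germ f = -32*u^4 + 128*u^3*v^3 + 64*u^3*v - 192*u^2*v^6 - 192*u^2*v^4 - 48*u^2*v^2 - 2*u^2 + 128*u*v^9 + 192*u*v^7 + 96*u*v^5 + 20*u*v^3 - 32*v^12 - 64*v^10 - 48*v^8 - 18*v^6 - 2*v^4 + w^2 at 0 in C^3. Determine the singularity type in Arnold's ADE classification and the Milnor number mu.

The Hessian of f at 0 has rank 2. Corank 1: A-series; mu = 3 gives A_3.

Type A_{3}, Milnor number mu = 3.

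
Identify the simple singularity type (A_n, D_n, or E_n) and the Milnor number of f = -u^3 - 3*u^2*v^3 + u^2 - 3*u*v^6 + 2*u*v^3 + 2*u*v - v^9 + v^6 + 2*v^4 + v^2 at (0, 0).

Type A_2, Milnor number mu = 2.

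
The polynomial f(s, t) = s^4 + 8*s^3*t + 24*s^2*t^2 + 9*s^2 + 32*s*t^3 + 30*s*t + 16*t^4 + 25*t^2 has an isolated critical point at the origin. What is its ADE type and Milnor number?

Type A_{3}, Milnor number mu = 3.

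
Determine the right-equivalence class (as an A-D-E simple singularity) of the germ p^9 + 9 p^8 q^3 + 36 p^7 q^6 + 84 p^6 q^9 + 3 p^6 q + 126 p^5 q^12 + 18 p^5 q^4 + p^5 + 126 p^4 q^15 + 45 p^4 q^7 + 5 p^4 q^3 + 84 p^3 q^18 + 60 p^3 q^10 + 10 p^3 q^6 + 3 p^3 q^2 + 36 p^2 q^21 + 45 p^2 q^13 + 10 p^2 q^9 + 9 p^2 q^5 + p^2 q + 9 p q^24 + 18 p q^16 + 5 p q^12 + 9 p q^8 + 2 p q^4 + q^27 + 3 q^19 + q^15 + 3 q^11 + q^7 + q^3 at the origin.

The Hessian of f at 0 is [[0, 0], [0, 0]] with rank 0, so corank 2. A Groebner basis of the Jacobian ideal J(f) in C{p,q} is {q^3, p^2 + 3*q^2, p*q}; counting standard monomials gives mu = 4. Corank 2; j^3 = q*(p^2 + q^2) splits into three distinct lines over C (the quadratic factor has nonzero discriminant), so D_4.

D_4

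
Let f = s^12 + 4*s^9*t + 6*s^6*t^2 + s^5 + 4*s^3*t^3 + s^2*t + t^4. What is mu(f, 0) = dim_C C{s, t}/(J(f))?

5

The Hessian of f at 0 is [[0, 0], [0, 0]] with rank 0, so corank 2. A Groebner basis of the Jacobian ideal J(f) in C{s,t} is {s^3, s^2/4 + t^3, s*t}; counting standard monomials gives mu = 5. Corank 2; j^3 = s^2*t has shape L^2 M (L != M), so D-series; mu = 5 gives D_5.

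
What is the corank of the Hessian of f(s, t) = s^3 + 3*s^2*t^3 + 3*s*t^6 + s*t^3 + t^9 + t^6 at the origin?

The Hessian at 0 is [[0, 0], [0, 0]] of rank 0; hence corank 2.

2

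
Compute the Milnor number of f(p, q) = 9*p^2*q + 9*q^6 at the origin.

7

The Hessian of f at 0 has rank 0. Corank 2; j^3 = 9*p^2*q has shape L^2 M (L != M), so D-series; mu = 7 gives D_7.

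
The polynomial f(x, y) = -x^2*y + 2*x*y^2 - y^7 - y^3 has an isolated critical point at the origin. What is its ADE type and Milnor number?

Type D8, Milnor number mu = 8.

The Hessian of f at 0 is [[0, 0], [0, 0]] with rank 0, so corank 2. A Groebner basis of the Jacobian ideal J(f) in C{x,y} is {x^2/7 + y^6 - y^2/7, x^3 - y^3, x*y - y^2}; counting standard monomials gives mu = 8. Corank 2; j^3 = -y*(x - y)^2 has shape L^2 M (L != M), so D-series; mu = 8 gives D_8.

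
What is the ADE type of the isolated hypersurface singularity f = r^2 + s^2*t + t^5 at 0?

D6

The Hessian of f at 0 has rank 1. Corank 2; j^3 = s^2*t has shape L^2 M (L != M), so D-series; mu = 6 gives D_6.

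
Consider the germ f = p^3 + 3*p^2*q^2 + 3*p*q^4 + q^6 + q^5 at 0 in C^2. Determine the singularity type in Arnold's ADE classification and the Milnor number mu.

The Hessian of f at 0 is [[0, 0], [0, 0]] with rank 0, so corank 2. A Groebner basis of the Jacobian ideal J(f) in C{p,q} is {q^4, p^3, p^2/2 + p*q^2}; counting standard monomials gives mu = 8. Corank 2; j^3 = p^3 is a perfect cube, so E-series; the 5-jet and mu = 8 give E_8.

Type E_{8}, Milnor number mu = 8.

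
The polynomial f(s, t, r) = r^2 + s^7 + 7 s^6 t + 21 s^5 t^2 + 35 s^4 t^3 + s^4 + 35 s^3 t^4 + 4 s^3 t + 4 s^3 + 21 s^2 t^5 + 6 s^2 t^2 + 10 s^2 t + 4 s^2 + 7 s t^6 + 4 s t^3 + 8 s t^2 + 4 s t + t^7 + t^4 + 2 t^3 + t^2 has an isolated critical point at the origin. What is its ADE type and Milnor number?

The Hessian of f at 0 is [[8, 4, 0], [4, 2, 0], [0, 0, 2]] with rank 2, so corank 1. A Groebner basis of the Jacobian ideal J(f) in C{s,t,r} is {-448*s*t/3 - 640*s/3 + t^4 - 16*t^3/3 - 304*t^2/3 - 320*t/3, s*t^2 + 16*s*t/3 + 16*s/3 + 5*t^3/6 + 10*t^2/3 + 8*t/3, s^2 + 2*s*t + 2*s + t^2 + t, r}; counting standard monomials gives mu = 6. Corank 1: A-series; mu = 6 gives A_6.

Type A_6, Milnor number mu = 6.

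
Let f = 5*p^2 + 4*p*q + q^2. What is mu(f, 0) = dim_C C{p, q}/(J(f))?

1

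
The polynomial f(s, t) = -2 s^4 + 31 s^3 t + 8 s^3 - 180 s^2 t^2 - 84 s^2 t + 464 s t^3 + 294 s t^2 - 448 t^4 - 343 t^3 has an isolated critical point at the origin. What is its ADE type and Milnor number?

Type E7, Milnor number mu = 7.

The Hessian of f at 0 has rank 0. Corank 2; j^3 = (2*s - 7*t)^3 is a perfect cube, so E-series; the 4-jet and mu = 7 give E_7.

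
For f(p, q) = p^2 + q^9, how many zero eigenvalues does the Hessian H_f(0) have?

1

Hessian at 0 has rank 1.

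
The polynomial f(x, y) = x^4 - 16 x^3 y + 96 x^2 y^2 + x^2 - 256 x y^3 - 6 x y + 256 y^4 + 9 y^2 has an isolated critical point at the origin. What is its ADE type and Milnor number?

Type A_3, Milnor number mu = 3.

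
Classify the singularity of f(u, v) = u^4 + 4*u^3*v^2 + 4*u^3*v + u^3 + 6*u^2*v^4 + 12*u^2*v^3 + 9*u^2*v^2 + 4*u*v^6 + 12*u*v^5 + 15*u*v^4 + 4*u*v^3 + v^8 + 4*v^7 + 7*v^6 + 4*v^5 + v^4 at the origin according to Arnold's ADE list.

E_{6}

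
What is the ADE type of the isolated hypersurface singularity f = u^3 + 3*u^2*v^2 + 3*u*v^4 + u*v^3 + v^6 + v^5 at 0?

The Hessian of f at 0 is [[0, 0], [0, 0]] with rank 0, so corank 2. A Groebner basis of the Jacobian ideal J(f) in C{u,v} is {-u^2 + v^4 - v^3/3, u^3, u^2*v + u^2/3 + v^3/9, u^2 + u*v^2 + v^3/3}; counting standard monomials gives mu = 7. Corank 2; j^3 = u^3 is a perfect cube, so E-series; the 4-jet and mu = 7 give E_7.

E_7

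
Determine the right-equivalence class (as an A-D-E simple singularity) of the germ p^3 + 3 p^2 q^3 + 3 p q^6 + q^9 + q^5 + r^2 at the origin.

E8

The Hessian of f at 0 has rank 1. Corank 2; j^3 = p^3 is a perfect cube, so E-series; the 5-jet and mu = 8 give E_8.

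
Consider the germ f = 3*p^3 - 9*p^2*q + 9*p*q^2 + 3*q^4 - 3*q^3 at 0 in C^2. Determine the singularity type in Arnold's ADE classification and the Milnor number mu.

Type E_{6}, Milnor number mu = 6.

The Hessian of f at 0 is [[0, 0], [0, 0]] with rank 0, so corank 2. A Groebner basis of the Jacobian ideal J(f) in C{p,q} is {q^3, p^2 - 2*p*q + q^2}; counting standard monomials gives mu = 6. Corank 2; j^3 = 3*(p - q)^3 is a perfect cube, so E-series; the 4-jet and mu = 6 give E_6.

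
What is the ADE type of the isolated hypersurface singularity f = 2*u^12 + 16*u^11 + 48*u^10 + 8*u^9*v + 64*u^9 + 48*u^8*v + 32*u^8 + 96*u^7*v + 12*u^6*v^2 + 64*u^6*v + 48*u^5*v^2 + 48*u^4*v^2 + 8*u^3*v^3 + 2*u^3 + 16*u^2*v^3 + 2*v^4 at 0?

E_6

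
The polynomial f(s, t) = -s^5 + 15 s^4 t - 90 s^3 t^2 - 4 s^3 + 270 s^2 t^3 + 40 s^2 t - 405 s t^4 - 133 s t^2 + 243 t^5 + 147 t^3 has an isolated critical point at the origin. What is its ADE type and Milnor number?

The Hessian of f at 0 has rank 0. Corank 2; j^3 = -(s - 3*t)*(2*s - 7*t)^2 has shape L^2 M (L != M), so D-series; mu = 6 gives D_6.

Type D_6, Milnor number mu = 6.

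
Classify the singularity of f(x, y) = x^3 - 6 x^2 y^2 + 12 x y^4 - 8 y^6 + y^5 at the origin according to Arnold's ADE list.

E_{8}

The Hessian of f at 0 has rank 0. Corank 2; j^3 = x^3 is a perfect cube, so E-series; the 5-jet and mu = 8 give E_8.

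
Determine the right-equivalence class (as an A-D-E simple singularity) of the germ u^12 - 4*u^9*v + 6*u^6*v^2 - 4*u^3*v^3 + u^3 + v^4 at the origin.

The Hessian of f at 0 is [[0, 0], [0, 0]] with rank 0, so corank 2. A Groebner basis of the Jacobian ideal J(f) in C{u,v} is {v^3, u^2}; counting standard monomials gives mu = 6. Corank 2; j^3 = u^3 is a perfect cube, so E-series; the 4-jet and mu = 6 give E_6.

E_{6}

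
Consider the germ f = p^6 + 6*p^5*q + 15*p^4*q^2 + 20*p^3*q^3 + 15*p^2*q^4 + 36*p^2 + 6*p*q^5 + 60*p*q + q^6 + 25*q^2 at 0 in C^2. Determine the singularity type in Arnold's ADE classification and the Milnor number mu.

The Hessian of f at 0 has rank 1. Corank 1: A-series; mu = 5 gives A_5.

Type A_5, Milnor number mu = 5.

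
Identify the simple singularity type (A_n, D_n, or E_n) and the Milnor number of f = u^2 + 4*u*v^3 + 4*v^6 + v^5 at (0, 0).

Type A_{4}, Milnor number mu = 4.

The Hessian of f at 0 has rank 1. Corank 1: A-series; mu = 4 gives A_4.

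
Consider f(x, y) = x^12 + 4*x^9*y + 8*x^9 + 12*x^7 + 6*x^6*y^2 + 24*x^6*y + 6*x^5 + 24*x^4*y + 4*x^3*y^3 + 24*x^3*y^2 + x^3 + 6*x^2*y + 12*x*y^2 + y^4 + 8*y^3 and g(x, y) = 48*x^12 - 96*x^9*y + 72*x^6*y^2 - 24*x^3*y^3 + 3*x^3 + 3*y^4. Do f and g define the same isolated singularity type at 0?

Yes.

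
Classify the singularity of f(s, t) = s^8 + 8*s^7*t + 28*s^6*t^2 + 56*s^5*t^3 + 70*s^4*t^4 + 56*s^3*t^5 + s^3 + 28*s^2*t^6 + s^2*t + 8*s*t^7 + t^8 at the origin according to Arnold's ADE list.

D_9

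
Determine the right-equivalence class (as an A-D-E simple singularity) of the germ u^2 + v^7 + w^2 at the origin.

A_{6}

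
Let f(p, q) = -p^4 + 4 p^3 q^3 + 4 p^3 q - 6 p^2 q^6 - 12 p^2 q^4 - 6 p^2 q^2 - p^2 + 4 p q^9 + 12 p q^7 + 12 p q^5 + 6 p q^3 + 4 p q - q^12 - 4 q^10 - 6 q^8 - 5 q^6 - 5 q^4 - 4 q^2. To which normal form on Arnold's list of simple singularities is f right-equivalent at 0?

A3

The Hessian of f at 0 has rank 1. Corank 1: A-series; mu = 3 gives A_3.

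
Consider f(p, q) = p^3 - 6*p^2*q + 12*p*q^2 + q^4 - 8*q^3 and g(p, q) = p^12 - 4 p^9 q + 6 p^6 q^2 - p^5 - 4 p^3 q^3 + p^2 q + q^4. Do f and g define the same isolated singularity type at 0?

No.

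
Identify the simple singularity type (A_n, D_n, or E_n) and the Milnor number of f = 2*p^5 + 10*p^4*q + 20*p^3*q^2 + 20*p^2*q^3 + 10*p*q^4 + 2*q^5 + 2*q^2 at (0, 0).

Type A4, Milnor number mu = 4.

The Hessian of f at 0 has rank 1. Corank 1: A-series; mu = 4 gives A_4.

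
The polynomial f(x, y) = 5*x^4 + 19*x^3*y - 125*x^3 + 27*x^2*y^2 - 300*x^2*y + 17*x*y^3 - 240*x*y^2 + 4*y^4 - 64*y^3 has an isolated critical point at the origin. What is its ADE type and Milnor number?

The Hessian of f at 0 is [[0, 0], [0, 0]] with rank 0, so corank 2. A Groebner basis of the Jacobian ideal J(f) in C{x,y} is {1171875*x^2 + 1875000*x*y + y^4 - 125*y^3 + 750000*y^2, x^3 - 2700*x^2 - 4320*x*y + 4*y^3/5 - 1728*y^2, x^2*y + 2125*x^2 + 3400*x*y - 13*y^3/15 + 1360*y^2, -1250*x^2 + x*y^2 - 2000*x*y + 14*y^3/15 - 800*y^2}; counting standard monomials gives mu = 7. Corank 2; j^3 = -(5*x + 4*y)^3 is a perfect cube, so E-series; the 4-jet and mu = 7 give E_7.

Type E_7, Milnor number mu = 7.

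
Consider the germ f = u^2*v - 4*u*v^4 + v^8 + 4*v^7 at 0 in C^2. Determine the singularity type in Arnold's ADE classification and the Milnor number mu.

Type D9, Milnor number mu = 9.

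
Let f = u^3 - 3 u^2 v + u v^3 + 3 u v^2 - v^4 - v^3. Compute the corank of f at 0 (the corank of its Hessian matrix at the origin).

2

The Hessian at 0 is [[0, 0], [0, 0]] of rank 0; hence corank 2.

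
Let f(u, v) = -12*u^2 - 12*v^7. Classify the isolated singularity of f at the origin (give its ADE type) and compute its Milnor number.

The Hessian of f at 0 has rank 1. Corank 1: A-series; mu = 6 gives A_6.

Type A_{6}, Milnor number mu = 6.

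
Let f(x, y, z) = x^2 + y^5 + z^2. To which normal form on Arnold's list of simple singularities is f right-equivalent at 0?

A_4

The Hessian of f at 0 has rank 2. Corank 1: A-series; mu = 4 gives A_4.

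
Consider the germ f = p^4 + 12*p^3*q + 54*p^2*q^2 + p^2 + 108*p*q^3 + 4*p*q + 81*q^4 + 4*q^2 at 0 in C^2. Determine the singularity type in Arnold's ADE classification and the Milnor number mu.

Type A3, Milnor number mu = 3.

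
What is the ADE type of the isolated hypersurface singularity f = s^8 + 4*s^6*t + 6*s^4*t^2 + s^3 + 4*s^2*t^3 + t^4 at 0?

The Hessian of f at 0 has rank 0. Corank 2; j^3 = s^3 is a perfect cube, so E-series; the 4-jet and mu = 6 give E_6.

E6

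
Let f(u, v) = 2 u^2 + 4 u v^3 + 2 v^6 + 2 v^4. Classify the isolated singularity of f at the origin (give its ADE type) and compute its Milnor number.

Type A_{3}, Milnor number mu = 3.

The Hessian of f at 0 is [[4, 0], [0, 0]] with rank 1, so corank 1. A Groebner basis of the Jacobian ideal J(f) in C{u,v} is {v^3, u}; counting standard monomials gives mu = 3. Corank 1: A-series; mu = 3 gives A_3.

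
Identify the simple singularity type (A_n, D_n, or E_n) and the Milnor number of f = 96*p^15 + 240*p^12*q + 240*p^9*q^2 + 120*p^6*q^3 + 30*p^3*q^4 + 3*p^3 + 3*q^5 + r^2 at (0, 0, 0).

The Hessian of f at 0 has rank 1. Corank 2; j^3 = 3*p^3 is a perfect cube, so E-series; the 5-jet and mu = 8 give E_8.

Type E8, Milnor number mu = 8.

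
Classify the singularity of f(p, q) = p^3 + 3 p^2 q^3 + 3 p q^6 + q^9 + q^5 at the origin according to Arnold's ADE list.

E8

The Hessian of f at 0 has rank 0. Corank 2; j^3 = p^3 is a perfect cube, so E-series; the 5-jet and mu = 8 give E_8.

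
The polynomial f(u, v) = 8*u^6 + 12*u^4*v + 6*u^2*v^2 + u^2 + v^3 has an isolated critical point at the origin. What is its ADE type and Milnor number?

Type A2, Milnor number mu = 2.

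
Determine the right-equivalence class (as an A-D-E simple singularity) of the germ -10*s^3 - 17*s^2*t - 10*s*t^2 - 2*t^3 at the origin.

The Hessian of f at 0 has rank 0. Corank 2; j^3 = -(2*s + t)*(5*s^2 + 6*s*t + 2*t^2) splits into three distinct lines over C (the quadratic factor has nonzero discriminant), so D_4.

D4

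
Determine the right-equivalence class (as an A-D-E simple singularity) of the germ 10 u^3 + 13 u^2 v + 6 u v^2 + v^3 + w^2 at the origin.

D_{4}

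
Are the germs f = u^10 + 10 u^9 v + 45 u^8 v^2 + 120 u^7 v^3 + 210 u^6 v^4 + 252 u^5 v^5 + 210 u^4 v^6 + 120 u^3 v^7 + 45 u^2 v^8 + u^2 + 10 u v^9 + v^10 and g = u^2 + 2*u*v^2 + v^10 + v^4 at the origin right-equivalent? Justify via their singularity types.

Yes.

The Hessian of f at 0 has rank 1. Corank 1: A-series; mu = 9 gives A_9. The Hessian of g at 0 has rank 1. Corank 1: A-series; mu = 9 gives A_9. Both have type A_9, hence right-equivalent.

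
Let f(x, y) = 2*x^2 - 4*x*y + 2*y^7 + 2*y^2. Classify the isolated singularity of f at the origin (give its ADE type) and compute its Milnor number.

Type A_6, Milnor number mu = 6.

The Hessian of f at 0 is [[4, -4], [-4, 4]] with rank 1, so corank 1. A Groebner basis of the Jacobian ideal J(f) in C{x,y} is {y^6, x - y}; counting standard monomials gives mu = 6. Corank 1: A-series; mu = 6 gives A_6.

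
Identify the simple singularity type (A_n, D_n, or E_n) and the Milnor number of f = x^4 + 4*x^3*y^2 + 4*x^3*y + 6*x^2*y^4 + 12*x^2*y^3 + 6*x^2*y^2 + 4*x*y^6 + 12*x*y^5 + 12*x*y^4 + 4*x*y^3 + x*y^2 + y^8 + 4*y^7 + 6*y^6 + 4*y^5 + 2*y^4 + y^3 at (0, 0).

The Hessian of f at 0 is [[0, 0], [0, 0]] with rank 0, so corank 2. A Groebner basis of the Jacobian ideal J(f) in C{x,y} is {x^3 + y^2/4, y^3, x*y + y^2}; counting standard monomials gives mu = 5. Corank 2; j^3 = y^2*(x + y) has shape L^2 M (L != M), so D-series; mu = 5 gives D_5.

Type D5, Milnor number mu = 5.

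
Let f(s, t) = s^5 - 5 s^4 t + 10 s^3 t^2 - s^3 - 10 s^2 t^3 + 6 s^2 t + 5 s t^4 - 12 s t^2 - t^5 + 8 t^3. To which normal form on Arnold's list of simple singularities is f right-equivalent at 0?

The Hessian of f at 0 has rank 0. Corank 2; j^3 = -(s - 2*t)^3 is a perfect cube, so E-series; the 5-jet and mu = 8 give E_8.

E_{8}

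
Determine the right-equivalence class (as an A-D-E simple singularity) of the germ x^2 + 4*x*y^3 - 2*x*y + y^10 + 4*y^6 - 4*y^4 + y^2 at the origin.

A9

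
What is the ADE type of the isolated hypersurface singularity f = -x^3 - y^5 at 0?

E_{8}

The Hessian of f at 0 is [[0, 0], [0, 0]] with rank 0, so corank 2. A Groebner basis of the Jacobian ideal J(f) in C{x,y} is {y^4, x^2}; counting standard monomials gives mu = 8. Corank 2; j^3 = -x^3 is a perfect cube, so E-series; the 5-jet and mu = 8 give E_8.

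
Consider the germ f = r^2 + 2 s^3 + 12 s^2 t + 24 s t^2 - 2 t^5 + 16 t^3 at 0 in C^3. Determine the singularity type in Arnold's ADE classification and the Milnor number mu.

Type E_8, Milnor number mu = 8.

The Hessian of f at 0 has rank 1. Corank 2; j^3 = 2*(s + 2*t)^3 is a perfect cube, so E-series; the 5-jet and mu = 8 give E_8.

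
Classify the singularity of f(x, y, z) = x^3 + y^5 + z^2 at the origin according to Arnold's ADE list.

The Hessian of f at 0 is [[0, 0, 0], [0, 0, 0], [0, 0, 2]] with rank 1, so corank 2. A Groebner basis of the Jacobian ideal J(f) in C{x,y,z} is {y^4, x^2, z}; counting standard monomials gives mu = 8. Corank 2; j^3 = x^3 is a perfect cube, so E-series; the 5-jet and mu = 8 give E_8.

E_{8}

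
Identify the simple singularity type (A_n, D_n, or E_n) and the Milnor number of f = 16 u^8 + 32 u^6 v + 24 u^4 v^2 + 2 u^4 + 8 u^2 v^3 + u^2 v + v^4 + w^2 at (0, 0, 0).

Type D_{5}, Milnor number mu = 5.

The Hessian of f at 0 has rank 1. Corank 2; j^3 = u^2*v has shape L^2 M (L != M), so D-series; mu = 5 gives D_5.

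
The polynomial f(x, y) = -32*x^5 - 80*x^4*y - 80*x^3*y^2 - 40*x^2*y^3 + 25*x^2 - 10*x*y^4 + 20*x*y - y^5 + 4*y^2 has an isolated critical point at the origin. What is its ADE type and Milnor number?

Type A4, Milnor number mu = 4.

The Hessian of f at 0 is [[50, 20], [20, 8]] with rank 1, so corank 1. A Groebner basis of the Jacobian ideal J(f) in C{x,y} is {y^4, x + 2*y/5}; counting standard monomials gives mu = 4. Corank 1: A-series; mu = 4 gives A_4.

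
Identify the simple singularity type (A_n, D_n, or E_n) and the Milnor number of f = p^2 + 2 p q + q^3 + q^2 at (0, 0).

The Hessian of f at 0 is [[2, 2], [2, 2]] with rank 1, so corank 1. A Groebner basis of the Jacobian ideal J(f) in C{p,q} is {q^2, p + q}; counting standard monomials gives mu = 2. Corank 1: A-series; mu = 2 gives A_2.

Type A2, Milnor number mu = 2.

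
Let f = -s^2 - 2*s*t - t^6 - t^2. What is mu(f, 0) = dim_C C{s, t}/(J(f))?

5

The Hessian of f at 0 is [[-2, -2], [-2, -2]] with rank 1, so corank 1. A Groebner basis of the Jacobian ideal J(f) in C{s,t} is {t^5, s + t}; counting standard monomials gives mu = 5. Corank 1: A-series; mu = 5 gives A_5.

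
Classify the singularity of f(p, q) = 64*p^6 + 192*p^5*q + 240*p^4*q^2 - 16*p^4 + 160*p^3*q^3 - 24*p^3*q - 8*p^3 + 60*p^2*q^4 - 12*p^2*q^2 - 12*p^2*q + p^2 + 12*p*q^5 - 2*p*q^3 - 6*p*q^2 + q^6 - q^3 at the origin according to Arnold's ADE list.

The Hessian of f at 0 has rank 1. Corank 1: A-series; mu = 2 gives A_2.

A_{2}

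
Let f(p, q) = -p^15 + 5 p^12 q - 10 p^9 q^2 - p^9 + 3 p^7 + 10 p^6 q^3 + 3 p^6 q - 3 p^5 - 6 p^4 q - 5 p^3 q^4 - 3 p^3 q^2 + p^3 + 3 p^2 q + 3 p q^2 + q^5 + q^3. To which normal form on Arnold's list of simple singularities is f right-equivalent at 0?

The Hessian of f at 0 has rank 0. Corank 2; j^3 = (p + q)^3 is a perfect cube, so E-series; the 5-jet and mu = 8 give E_8.

E_8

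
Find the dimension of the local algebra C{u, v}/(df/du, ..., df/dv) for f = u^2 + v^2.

1

The Hessian of f at 0 is [[2, 0], [0, 2]] with rank 2, so corank 0. A Groebner basis of the Jacobian ideal J(f) in C{u,v} is {u, v}; counting standard monomials gives mu = 1. Corank 0: nondegenerate Morse point, so A_1.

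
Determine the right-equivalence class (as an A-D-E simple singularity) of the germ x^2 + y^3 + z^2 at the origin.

A2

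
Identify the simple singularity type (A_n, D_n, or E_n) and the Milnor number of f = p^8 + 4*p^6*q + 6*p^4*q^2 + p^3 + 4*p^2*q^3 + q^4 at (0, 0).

Type E_6, Milnor number mu = 6.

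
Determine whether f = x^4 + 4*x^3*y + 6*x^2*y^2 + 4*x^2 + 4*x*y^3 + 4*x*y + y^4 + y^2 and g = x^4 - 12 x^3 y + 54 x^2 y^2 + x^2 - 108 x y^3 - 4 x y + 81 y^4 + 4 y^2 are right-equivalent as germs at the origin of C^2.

Yes.

The Hessian of f at 0 has rank 1. Corank 1: A-series; mu = 3 gives A_3. The Hessian of g at 0 has rank 1. Corank 1: A-series; mu = 3 gives A_3. Both have type A_3, hence right-equivalent.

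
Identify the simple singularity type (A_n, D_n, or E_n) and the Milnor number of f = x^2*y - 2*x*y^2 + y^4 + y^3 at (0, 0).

Type D_5, Milnor number mu = 5.

The Hessian of f at 0 is [[0, 0], [0, 0]] with rank 0, so corank 2. A Groebner basis of the Jacobian ideal J(f) in C{x,y} is {x^3 + x^2/4 - y^2/4, x^2/4 + y^3 - y^2/4, x*y - y^2}; counting standard monomials gives mu = 5. Corank 2; j^3 = y*(x - y)^2 has shape L^2 M (L != M), so D-series; mu = 5 gives D_5.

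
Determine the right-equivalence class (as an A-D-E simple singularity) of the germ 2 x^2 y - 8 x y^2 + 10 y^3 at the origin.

D_4

The Hessian of f at 0 has rank 0. Corank 2; j^3 = 2*y*(x^2 - 4*x*y + 5*y^2) splits into three distinct lines over C (the quadratic factor has nonzero discriminant), so D_4.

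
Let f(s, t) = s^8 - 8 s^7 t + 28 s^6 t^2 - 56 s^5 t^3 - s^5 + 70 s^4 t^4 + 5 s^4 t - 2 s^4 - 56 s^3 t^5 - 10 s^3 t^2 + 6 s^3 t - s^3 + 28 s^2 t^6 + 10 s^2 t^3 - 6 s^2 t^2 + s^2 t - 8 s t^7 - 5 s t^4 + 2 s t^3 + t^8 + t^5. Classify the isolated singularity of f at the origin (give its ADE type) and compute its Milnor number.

The Hessian of f at 0 has rank 0. Corank 2; j^3 = -s^2*(s - t) has shape L^2 M (L != M), so D-series; mu = 9 gives D_9.

Type D_9, Milnor number mu = 9.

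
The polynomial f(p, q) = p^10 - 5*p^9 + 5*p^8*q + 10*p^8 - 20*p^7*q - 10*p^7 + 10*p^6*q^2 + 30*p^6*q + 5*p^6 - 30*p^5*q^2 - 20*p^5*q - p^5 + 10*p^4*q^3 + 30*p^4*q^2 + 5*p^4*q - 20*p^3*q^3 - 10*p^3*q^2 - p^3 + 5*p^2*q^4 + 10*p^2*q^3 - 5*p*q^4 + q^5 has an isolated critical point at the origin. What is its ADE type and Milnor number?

Type E8, Milnor number mu = 8.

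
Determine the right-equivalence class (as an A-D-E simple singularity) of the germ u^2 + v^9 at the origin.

A_8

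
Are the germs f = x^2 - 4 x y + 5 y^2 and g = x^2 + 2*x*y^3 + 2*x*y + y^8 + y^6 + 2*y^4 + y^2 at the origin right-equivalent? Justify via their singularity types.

The Hessian of f at 0 is [[2, -4], [-4, 10]] with rank 2, so corank 0. A Groebner basis of the Jacobian ideal J(f) in C{x,y} is {x, y}; counting standard monomials gives mu = 1. Corank 0: nondegenerate Morse point, so A_1. The Hessian of g at 0 is [[2, 2], [2, 2]] with rank 1, so corank 1. A Groebner basis of the Jacobian ideal J(g) in C{x,y} is {x^3 - 3*x*y^2 + 2*x + 2*y, x^2*y + 2*x*y^2 - x - y, x + y^3 + y}; counting standard monomials gives mu = 7. Corank 1: A-series; mu = 7 gives A_7. f is A_1 but g is A_7, hence not right-equivalent.

No.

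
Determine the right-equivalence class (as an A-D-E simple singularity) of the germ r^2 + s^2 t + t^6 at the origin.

D_{7}

The Hessian of f at 0 has rank 1. Corank 2; j^3 = s^2*t has shape L^2 M (L != M), so D-series; mu = 7 gives D_7.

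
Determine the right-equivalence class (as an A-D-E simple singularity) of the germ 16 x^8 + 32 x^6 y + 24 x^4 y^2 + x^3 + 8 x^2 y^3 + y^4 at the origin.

E_6

The Hessian of f at 0 has rank 0. Corank 2; j^3 = x^3 is a perfect cube, so E-series; the 4-jet and mu = 6 give E_6.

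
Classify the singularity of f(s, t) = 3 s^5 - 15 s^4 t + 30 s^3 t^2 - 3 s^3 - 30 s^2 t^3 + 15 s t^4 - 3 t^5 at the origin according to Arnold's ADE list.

The Hessian of f at 0 has rank 0. Corank 2; j^3 = -3*s^3 is a perfect cube, so E-series; the 5-jet and mu = 8 give E_8.

E_8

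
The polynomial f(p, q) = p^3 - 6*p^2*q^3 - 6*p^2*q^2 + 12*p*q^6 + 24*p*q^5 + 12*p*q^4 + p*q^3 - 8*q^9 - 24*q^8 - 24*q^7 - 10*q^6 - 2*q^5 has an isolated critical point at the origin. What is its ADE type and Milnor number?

Type E_{7}, Milnor number mu = 7.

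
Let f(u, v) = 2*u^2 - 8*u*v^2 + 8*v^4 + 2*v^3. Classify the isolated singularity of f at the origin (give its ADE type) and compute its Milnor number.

Type A_{2}, Milnor number mu = 2.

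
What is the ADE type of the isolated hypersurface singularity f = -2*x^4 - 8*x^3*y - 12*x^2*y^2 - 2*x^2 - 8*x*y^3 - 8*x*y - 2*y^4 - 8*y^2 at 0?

A3

The Hessian of f at 0 has rank 1. Corank 1: A-series; mu = 3 gives A_3.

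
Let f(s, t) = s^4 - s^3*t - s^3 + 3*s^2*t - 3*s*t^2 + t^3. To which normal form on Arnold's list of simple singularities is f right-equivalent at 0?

E7

The Hessian of f at 0 has rank 0. Corank 2; j^3 = -(s - t)^3 is a perfect cube, so E-series; the 4-jet and mu = 7 give E_7.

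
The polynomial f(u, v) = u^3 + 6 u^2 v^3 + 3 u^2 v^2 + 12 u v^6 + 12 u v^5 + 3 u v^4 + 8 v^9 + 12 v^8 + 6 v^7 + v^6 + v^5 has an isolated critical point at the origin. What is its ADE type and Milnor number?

Type E8, Milnor number mu = 8.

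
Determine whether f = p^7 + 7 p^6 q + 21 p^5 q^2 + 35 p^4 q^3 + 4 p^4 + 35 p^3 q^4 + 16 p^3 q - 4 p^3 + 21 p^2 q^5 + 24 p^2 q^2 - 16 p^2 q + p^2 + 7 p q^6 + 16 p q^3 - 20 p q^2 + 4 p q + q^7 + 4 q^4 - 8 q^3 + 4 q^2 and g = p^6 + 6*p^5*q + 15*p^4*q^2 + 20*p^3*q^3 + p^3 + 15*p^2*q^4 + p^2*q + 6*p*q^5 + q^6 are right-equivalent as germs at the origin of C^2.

The Hessian of f at 0 has rank 1. Corank 1: A-series; mu = 6 gives A_6. The Hessian of g at 0 has rank 0. Corank 2; j^3 = p^2*(p + q) has shape L^2 M (L != M), so D-series; mu = 7 gives D_7. f is A_6 but g is D_7, hence not right-equivalent.

No.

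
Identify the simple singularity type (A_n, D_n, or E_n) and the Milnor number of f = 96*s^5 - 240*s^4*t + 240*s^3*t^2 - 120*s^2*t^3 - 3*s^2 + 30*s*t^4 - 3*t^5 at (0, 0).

Type A_4, Milnor number mu = 4.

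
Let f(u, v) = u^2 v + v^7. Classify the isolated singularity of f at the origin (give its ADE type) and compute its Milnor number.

Type D8, Milnor number mu = 8.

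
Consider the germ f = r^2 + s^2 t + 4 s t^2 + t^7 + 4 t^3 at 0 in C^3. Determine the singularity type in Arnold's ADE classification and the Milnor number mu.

Type D_{8}, Milnor number mu = 8.

The Hessian of f at 0 has rank 1. Corank 2; j^3 = t*(s + 2*t)^2 has shape L^2 M (L != M), so D-series; mu = 8 gives D_8.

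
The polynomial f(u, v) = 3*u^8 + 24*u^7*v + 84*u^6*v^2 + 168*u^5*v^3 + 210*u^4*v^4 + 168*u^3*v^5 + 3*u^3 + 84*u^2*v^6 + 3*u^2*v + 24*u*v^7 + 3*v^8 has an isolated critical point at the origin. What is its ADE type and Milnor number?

The Hessian of f at 0 has rank 0. Corank 2; j^3 = 3*u^2*(u + v) has shape L^2 M (L != M), so D-series; mu = 9 gives D_9.

Type D9, Milnor number mu = 9.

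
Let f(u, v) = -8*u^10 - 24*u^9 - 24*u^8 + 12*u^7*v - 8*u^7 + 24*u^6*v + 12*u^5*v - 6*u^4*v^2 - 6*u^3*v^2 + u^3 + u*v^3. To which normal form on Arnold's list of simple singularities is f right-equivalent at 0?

E_7

The Hessian of f at 0 is [[0, 0], [0, 0]] with rank 0, so corank 2. A Groebner basis of the Jacobian ideal J(f) in C{u,v} is {u^3, u*v^2, 3*u^2 + v^3}; counting standard monomials gives mu = 7. Corank 2; j^3 = u^3 is a perfect cube, so E-series; the 4-jet and mu = 7 give E_7.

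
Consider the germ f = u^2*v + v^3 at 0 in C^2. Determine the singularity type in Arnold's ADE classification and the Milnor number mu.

Type D_4, Milnor number mu = 4.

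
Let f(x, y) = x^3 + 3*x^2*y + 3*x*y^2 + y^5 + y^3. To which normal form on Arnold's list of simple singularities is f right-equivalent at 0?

The Hessian of f at 0 has rank 0. Corank 2; j^3 = (x + y)^3 is a perfect cube, so E-series; the 5-jet and mu = 8 give E_8.

E_8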